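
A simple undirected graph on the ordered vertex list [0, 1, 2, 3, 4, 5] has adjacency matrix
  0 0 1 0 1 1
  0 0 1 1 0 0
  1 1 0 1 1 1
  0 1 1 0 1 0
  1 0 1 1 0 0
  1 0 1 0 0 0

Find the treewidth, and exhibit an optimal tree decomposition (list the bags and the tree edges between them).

The largest bag has 3 vertices, giving width 2; this decomposition certifies tw(G) ≤ 2. For the lower bound, the 3 vertices {0, 2, 4} are pairwise adjacent, and any tree decomposition puts a clique entirely inside one bag — forcing width ≥ 2. Hence tw(G) = 2 exactly.

Treewidth 2.
One optimal decomposition is:
Bags: B1 = {0, 2, 4}  B2 = {2, 3, 4}  B3 = {1, 2, 3}  B4 = {0, 2, 5}
Tree: B1–B2, B2–B3, B1–B4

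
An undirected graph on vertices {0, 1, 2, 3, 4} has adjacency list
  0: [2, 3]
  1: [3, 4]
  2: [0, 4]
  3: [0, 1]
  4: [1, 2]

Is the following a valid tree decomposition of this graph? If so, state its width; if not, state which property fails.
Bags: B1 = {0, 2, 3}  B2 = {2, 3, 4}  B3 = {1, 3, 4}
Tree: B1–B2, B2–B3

Checking the three conditions: (i) the bags cover all of {0, 1, 2, 3, 4}; (ii) for each edge, some bag contains both endpoints; (iii) the bags containing any fixed vertex form a subtree. All hold, so the decomposition is valid with width 3 − 1 = 2.

Yes; width 2.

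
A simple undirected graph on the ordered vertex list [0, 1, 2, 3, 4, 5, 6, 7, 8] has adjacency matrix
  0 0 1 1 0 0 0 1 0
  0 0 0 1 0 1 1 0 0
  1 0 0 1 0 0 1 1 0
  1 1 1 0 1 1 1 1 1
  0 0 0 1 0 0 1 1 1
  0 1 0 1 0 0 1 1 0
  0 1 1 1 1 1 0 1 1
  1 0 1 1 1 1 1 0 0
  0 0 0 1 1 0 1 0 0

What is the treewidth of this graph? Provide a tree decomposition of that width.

Treewidth 3.
One optimal decomposition is:
Bags: B1 = {3, 4, 6, 8}  B2 = {3, 4, 6, 7}  B3 = {3, 5, 6, 7}  B4 = {2, 3, 6, 7}  B5 = {0, 2, 3, 7}  B6 = {1, 3, 5, 6}
Tree: B1–B2, B2–B3, B3–B4, B4–B5, B3–B6

The largest bag has 4 vertices, giving width 3; this decomposition certifies tw(G) ≤ 3. For the lower bound, the 4 vertices {0, 2, 3, 7} are pairwise adjacent, and any tree decomposition puts a clique entirely inside one bag — forcing width ≥ 3. The upper and lower bounds meet at 3, so that is the treewidth.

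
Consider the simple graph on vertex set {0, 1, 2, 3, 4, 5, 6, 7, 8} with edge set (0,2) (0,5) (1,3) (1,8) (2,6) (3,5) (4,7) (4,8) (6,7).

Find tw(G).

2

A width-2 tree decomposition is:
Bags: B1 = {4, 7, 8}  B2 = {6, 7, 8}  B3 = {2, 6, 8}  B4 = {0, 2, 8}  B5 = {0, 5, 8}  B6 = {3, 5, 8}  B7 = {1, 3, 8}
Tree: B1–B2, B2–B3, B3–B4, B4–B5, B5–B6, B6–B7
Every bag has size at most 3, so the width is 3 − 1 = 2 and tw(G) ≤ 2. Since 8–4–7–6–2–0–5–3–1–8 is a cycle in G, G is not acyclic. Forests are exactly the graphs of treewidth ≤ 1, so tw(G) ≥ 2. Therefore the treewidth is 2.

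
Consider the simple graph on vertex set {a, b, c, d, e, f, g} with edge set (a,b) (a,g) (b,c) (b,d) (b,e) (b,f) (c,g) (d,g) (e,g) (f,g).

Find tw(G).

2

A width-2 tree decomposition is:
Bags: B1 = {b, f, g}  B2 = {b, d, g}  B3 = {b, c, g}  B4 = {b, e, g}  B5 = {a, b, g}
Tree: B1–B2, B2–B3, B3–B4, B4–B5
The largest bag has 3 vertices, giving width 2; this decomposition certifies tw(G) ≤ 2. The edges g–f–b–d–g form a cycle, so G is not a tree and its treewidth is at least 2. The upper and lower bounds meet at 2, so that is the treewidth.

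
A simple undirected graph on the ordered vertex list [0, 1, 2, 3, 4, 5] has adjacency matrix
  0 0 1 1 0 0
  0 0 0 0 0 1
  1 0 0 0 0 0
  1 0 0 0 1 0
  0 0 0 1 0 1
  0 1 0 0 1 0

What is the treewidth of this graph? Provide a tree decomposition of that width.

Treewidth 1.
One optimal decomposition is:
Bags: B1 = {1, 5}  B2 = {4, 5}  B3 = {3, 4}  B4 = {0, 3}  B5 = {0, 2}
Tree: B1–B2, B2–B3, B3–B4, B4–B5

The largest bag has 2 vertices, giving width 1; this decomposition certifies tw(G) ≤ 1. Since G has at least one edge (e.g. 1–5), it is not an edgeless graph, so tw(G) ≥ 1. Combining the bounds, tw(G) = 1.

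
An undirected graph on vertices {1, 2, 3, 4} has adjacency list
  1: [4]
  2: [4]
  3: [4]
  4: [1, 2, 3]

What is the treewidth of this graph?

1

A width-1 tree decomposition is:
Bags: B1 = {1, 4}  B2 = {3, 4}  B3 = {2, 4}
Tree: B1–B2, B1–B3
Every bag has size at most 2, so the width is 2 − 1 = 1 and tw(G) ≤ 1. Since G has at least one edge (e.g. 1–4), it is not an edgeless graph, so tw(G) ≥ 1. Hence tw(G) = 1 exactly.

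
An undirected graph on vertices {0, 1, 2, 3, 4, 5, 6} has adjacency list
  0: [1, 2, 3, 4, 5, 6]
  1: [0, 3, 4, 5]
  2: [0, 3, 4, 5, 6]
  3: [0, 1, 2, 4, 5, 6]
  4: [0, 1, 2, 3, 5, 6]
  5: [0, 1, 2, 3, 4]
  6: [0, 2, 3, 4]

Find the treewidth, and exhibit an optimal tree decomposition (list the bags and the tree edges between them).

Every bag has size at most 5, so the width is 5 − 1 = 4 and tw(G) ≤ 4. Conversely, {0, 1, 3, 4, 5} is a clique of size 5, and the vertices of any clique must share a bag in every tree decomposition; so some bag has ≥ 5 vertices and tw(G) ≥ 4. Combining the bounds, tw(G) = 4.

Treewidth 4.
One optimal decomposition is:
Bags: B1 = {0, 2, 3, 4, 6}  B2 = {0, 2, 3, 4, 5}  B3 = {0, 1, 3, 4, 5}
Tree: B1–B2, B2–B3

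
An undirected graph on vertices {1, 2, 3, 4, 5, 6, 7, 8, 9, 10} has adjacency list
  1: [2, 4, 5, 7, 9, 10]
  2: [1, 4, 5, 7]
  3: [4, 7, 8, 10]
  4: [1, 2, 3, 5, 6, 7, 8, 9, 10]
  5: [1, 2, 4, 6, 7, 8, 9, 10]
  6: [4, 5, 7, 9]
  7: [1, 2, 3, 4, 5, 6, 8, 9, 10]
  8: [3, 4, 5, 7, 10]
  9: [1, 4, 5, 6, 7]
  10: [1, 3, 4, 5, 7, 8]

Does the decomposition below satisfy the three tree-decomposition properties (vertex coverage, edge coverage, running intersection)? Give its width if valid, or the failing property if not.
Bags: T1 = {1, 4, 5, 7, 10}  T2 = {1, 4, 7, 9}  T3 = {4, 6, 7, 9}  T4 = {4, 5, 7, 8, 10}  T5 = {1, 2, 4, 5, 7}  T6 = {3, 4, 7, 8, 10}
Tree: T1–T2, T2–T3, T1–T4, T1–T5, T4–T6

A tree decomposition must satisfy three properties: every vertex lies in some bag; for every edge, both endpoints lie together in some bag; and for every vertex, the bags containing it form a connected subtree. Here edge (5,9) lies in no bag, so the decomposition is invalid.

No — edge (5,9) lies in no bag.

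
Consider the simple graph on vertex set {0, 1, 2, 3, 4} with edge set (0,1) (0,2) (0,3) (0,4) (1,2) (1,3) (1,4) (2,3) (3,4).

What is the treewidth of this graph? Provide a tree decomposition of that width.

Treewidth 3.
One such decomposition:
Bags: B1 = {0, 1, 2, 3}  B2 = {0, 1, 3, 4}
Tree: B1–B2

Every bag has size at most 4, so the width is 4 − 1 = 3 and tw(G) ≤ 3. Conversely, {0, 1, 2, 3} is a clique of size 4, and the vertices of any clique must share a bag in every tree decomposition; so some bag has ≥ 4 vertices and tw(G) ≥ 3. The upper and lower bounds meet at 3, so that is the treewidth.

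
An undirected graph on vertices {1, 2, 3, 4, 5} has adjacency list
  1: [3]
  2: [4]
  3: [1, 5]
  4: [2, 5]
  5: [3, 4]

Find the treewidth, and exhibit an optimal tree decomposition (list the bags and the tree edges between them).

Every bag has size at most 2, so the width is 2 − 1 = 1 and tw(G) ≤ 1. Since G has at least one edge (e.g. 4–2), it is not an edgeless graph, so tw(G) ≥ 1. Hence tw(G) = 1 exactly.

Treewidth 1.
Bags: B1 = {2, 4}  B2 = {4, 5}  B3 = {3, 5}  B4 = {1, 3}
Tree: B1–B2, B2–B3, B3–B4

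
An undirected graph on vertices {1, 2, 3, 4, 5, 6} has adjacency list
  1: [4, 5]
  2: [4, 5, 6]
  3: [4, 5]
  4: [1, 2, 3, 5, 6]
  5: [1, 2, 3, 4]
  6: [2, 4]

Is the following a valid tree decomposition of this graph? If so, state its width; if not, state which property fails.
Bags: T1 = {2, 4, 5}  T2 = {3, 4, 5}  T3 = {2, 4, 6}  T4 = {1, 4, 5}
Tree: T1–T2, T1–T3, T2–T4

Yes; width 2.

Every vertex of G appears in some bag (union = {1, 2, 3, 4, 5, 6}); every edge is covered by a bag; and for each vertex v the set of bags containing v is connected in the bag tree. The decomposition is therefore valid. The largest bag has 3 vertices, so the width is 2.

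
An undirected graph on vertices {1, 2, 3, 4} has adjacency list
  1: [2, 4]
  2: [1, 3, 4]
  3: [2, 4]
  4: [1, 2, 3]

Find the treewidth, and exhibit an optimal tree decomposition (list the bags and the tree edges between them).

Treewidth 2.
One such decomposition:
Bags: B1 = {1, 2, 4}  B2 = {2, 3, 4}
Tree: B1–B2

The largest bag has 3 vertices, giving width 2; this decomposition certifies tw(G) ≤ 2. For the lower bound, the 3 vertices {1, 2, 4} are pairwise adjacent, and any tree decomposition puts a clique entirely inside one bag — forcing width ≥ 2. The upper and lower bounds meet at 2, so that is the treewidth.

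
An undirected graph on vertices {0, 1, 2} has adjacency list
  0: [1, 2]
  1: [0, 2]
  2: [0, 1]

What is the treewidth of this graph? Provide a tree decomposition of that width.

Treewidth 2.
Bags: B1 = {0, 1, 2}
Tree: (single bag)

A single bag containing all 3 vertices is trivially a valid decomposition of width 2. Conversely, {0, 1, 2} is a clique of size 3, and the vertices of any clique must share a bag in every tree decomposition; so some bag has ≥ 3 vertices and tw(G) ≥ 2. Combining the bounds, tw(G) = 2.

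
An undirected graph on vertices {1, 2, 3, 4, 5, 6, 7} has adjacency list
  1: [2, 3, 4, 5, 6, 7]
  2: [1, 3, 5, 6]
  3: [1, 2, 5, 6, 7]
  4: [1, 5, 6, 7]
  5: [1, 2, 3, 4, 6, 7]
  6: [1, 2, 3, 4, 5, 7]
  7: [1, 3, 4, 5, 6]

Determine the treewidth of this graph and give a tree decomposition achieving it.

Treewidth 4.
Bags: B1 = {1, 4, 5, 6, 7}  B2 = {1, 3, 5, 6, 7}  B3 = {1, 2, 3, 5, 6}
Tree: B1–B2, B2–B3

Each bag holds 5 vertices, so the decomposition has width 4, which upper-bounds the treewidth. On the other hand G contains the 5-clique {1, 2, 3, 5, 6}. A clique must lie in a single bag of any decomposition, so no decomposition can have width below 4. Combining the bounds, tw(G) = 4.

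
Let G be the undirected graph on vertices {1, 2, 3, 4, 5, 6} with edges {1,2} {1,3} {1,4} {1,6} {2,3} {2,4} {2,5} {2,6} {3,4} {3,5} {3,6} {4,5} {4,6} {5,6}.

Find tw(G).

4

A width-4 tree decomposition is:
Bags: B1 = {2, 3, 4, 5, 6}  B2 = {1, 2, 3, 4, 6}
Tree: B1–B2
Every bag has size at most 5, so the width is 5 − 1 = 4 and tw(G) ≤ 4. For the lower bound, the 5 vertices {1, 2, 3, 4, 6} are pairwise adjacent, and any tree decomposition puts a clique entirely inside one bag — forcing width ≥ 4. Hence tw(G) = 4 exactly.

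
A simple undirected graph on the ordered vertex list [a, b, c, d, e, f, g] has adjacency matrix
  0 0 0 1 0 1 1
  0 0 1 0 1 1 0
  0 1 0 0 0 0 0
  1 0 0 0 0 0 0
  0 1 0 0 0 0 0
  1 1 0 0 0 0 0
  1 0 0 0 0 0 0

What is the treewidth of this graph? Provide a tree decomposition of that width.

Treewidth 1.
One such decomposition:
Bags: B1 = {a, g}  B2 = {a, f}  B3 = {b, f}  B4 = {a, d}  B5 = {b, e}  B6 = {b, c}
Tree: B1–B2, B2–B3, B2–B4, B3–B5, B3–B6

The largest bag has 2 vertices, giving width 1; this decomposition certifies tw(G) ≤ 1. Any graph with an edge has treewidth ≥ 1, and G has the edge a–g. Therefore the treewidth is 1.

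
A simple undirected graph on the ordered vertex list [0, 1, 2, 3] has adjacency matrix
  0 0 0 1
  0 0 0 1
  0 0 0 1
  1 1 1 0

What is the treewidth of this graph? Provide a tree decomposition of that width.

Treewidth 1.
One such decomposition:
Bags: B1 = {1, 3}  B2 = {2, 3}  B3 = {0, 3}
Tree: B1–B2, B2–B3

The largest bag has 2 vertices, giving width 1; this decomposition certifies tw(G) ≤ 1. Any graph with an edge has treewidth ≥ 1, and G has the edge 3–1. Hence tw(G) = 1 exactly.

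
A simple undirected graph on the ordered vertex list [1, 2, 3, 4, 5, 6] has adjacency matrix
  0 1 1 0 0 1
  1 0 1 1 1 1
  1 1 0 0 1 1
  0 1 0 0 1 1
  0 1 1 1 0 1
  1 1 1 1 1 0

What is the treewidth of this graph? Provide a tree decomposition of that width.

Treewidth 3.
One optimal decomposition is:
Bags: B1 = {1, 2, 3, 6}  B2 = {2, 3, 5, 6}  B3 = {2, 4, 5, 6}
Tree: B1–B2, B2–B3

Every bag has size at most 4, so the width is 4 − 1 = 3 and tw(G) ≤ 3. For the lower bound, the 4 vertices {1, 2, 3, 6} are pairwise adjacent, and any tree decomposition puts a clique entirely inside one bag — forcing width ≥ 3. Combining the bounds, tw(G) = 3.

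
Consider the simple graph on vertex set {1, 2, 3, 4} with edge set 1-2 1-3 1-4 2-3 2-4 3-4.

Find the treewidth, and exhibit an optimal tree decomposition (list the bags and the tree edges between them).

Treewidth 3.
One optimal decomposition is:
Bags: B1 = {1, 2, 3, 4}
Tree: (single bag)

With just one bag of size 4, the width is 4 − 1 = 3, so tw(G) ≤ 3. On the other hand G contains the 4-clique {1, 2, 3, 4}. A clique must lie in a single bag of any decomposition, so no decomposition can have width below 3. Combining the bounds, tw(G) = 3.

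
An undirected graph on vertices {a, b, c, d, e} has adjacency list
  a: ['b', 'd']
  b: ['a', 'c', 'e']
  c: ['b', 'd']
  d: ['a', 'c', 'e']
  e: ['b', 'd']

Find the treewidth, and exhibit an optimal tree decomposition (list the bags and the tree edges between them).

Every bag has size at most 3, so the width is 3 − 1 = 2 and tw(G) ≤ 2. Since d–a–b–e–d is a cycle in G, G is not acyclic. Forests are exactly the graphs of treewidth ≤ 1, so tw(G) ≥ 2. Hence tw(G) = 2 exactly.

Treewidth 2.
One optimal decomposition is:
Bags: B1 = {a, b, d}  B2 = {b, d, e}  B3 = {b, c, d}
Tree: B1–B2, B2–B3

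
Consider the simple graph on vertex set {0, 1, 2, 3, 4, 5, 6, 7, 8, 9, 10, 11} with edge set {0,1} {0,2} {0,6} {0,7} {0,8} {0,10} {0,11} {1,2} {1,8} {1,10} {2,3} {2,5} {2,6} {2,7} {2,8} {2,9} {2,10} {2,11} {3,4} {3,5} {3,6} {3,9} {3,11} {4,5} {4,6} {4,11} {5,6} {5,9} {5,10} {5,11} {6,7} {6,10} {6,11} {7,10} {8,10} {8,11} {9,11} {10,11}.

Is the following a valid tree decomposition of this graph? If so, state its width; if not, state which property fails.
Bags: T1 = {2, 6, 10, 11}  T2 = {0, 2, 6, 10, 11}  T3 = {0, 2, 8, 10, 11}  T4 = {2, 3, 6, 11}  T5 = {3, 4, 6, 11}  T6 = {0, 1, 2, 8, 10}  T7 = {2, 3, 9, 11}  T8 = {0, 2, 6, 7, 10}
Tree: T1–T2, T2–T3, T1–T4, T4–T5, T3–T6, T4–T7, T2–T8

No — vertex 5 appears in no bag.

A tree decomposition must satisfy three properties: every vertex lies in some bag; for every edge, both endpoints lie together in some bag; and for every vertex, the bags containing it form a connected subtree. Here vertex 5 appears in no bag, so the decomposition is invalid.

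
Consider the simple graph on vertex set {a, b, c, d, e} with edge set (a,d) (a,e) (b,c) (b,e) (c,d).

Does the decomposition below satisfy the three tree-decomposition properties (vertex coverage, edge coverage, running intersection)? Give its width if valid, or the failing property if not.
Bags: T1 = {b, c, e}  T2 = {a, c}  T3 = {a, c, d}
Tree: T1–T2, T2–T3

A tree decomposition must satisfy three properties: every vertex lies in some bag; for every edge, both endpoints lie together in some bag; and for every vertex, the bags containing it form a connected subtree. Here edge (e,a) lies in no bag, so the decomposition is invalid.

No — edge (e,a) lies in no bag.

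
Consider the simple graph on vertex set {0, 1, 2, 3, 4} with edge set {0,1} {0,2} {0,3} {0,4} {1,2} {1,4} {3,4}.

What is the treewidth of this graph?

A width-2 tree decomposition is:
Bags: B1 = {0, 3, 4}  B2 = {0, 1, 4}  B3 = {0, 1, 2}
Tree: B1–B2, B2–B3
The largest bag has 3 vertices, giving width 2; this decomposition certifies tw(G) ≤ 2. On the other hand G contains the 3-clique {0, 1, 2}. A clique must lie in a single bag of any decomposition, so no decomposition can have width below 2. The upper and lower bounds meet at 2, so that is the treewidth.

2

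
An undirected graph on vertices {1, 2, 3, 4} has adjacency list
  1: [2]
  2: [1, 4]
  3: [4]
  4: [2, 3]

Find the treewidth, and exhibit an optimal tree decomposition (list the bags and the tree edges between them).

The largest bag has 2 vertices, giving width 1; this decomposition certifies tw(G) ≤ 1. Since G has at least one edge (e.g. 2–4), it is not an edgeless graph, so tw(G) ≥ 1. The upper and lower bounds meet at 1, so that is the treewidth.

Treewidth 1.
One such decomposition:
Bags: B1 = {2, 4}  B2 = {1, 2}  B3 = {3, 4}
Tree: B1–B2, B1–B3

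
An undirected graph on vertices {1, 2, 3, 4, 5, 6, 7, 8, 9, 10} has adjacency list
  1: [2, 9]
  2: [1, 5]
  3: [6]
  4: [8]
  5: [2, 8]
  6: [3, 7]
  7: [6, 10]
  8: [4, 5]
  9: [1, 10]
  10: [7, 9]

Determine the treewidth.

A width-1 tree decomposition is:
Bags: B1 = {3, 6}  B2 = {6, 7}  B3 = {7, 10}  B4 = {9, 10}  B5 = {1, 9}  B6 = {1, 2}  B7 = {2, 5}  B8 = {5, 8}  B9 = {4, 8}
Tree: B1–B2, B2–B3, B3–B4, B4–B5, B5–B6, B6–B7, B7–B8, B8–B9
Every bag has size at most 2, so the width is 2 − 1 = 1 and tw(G) ≤ 1. Since G has at least one edge (e.g. 3–6), it is not an edgeless graph, so tw(G) ≥ 1. Combining the bounds, tw(G) = 1.

1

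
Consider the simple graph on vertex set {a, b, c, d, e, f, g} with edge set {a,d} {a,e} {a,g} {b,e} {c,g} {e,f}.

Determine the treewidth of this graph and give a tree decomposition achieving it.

Treewidth 1.
Bags: B1 = {a, e}  B2 = {b, e}  B3 = {a, g}  B4 = {c, g}  B5 = {a, d}  B6 = {e, f}
Tree: B1–B2, B1–B3, B3–B4, B1–B5, B2–B6

Every bag has size at most 2, so the width is 2 − 1 = 1 and tw(G) ≤ 1. G has an edge, so its treewidth is at least 1. The upper and lower bounds meet at 1, so that is the treewidth.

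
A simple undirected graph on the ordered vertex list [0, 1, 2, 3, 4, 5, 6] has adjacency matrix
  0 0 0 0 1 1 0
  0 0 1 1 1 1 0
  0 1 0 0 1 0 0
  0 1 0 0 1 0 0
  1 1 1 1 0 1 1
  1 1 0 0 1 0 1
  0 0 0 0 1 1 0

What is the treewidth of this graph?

A width-2 tree decomposition is:
Bags: B1 = {4, 5, 6}  B2 = {1, 4, 5}  B3 = {0, 4, 5}  B4 = {1, 3, 4}  B5 = {1, 2, 4}
Tree: B1–B2, B2–B3, B2–B4, B4–B5
Every bag has size at most 3, so the width is 3 − 1 = 2 and tw(G) ≤ 2. On the other hand G contains the 3-clique {0, 4, 5}. A clique must lie in a single bag of any decomposition, so no decomposition can have width below 2. Therefore the treewidth is 2.

2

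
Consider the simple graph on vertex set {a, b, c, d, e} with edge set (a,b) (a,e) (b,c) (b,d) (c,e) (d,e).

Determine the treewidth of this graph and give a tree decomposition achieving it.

Treewidth 2.
One optimal decomposition is:
Bags: B1 = {b, d, e}  B2 = {a, b, e}  B3 = {b, c, e}
Tree: B1–B2, B2–B3

The largest bag has 3 vertices, giving width 2; this decomposition certifies tw(G) ≤ 2. Since b–d–e–a–b is a cycle in G, G is not acyclic. Forests are exactly the graphs of treewidth ≤ 1, so tw(G) ≥ 2. Combining the bounds, tw(G) = 2.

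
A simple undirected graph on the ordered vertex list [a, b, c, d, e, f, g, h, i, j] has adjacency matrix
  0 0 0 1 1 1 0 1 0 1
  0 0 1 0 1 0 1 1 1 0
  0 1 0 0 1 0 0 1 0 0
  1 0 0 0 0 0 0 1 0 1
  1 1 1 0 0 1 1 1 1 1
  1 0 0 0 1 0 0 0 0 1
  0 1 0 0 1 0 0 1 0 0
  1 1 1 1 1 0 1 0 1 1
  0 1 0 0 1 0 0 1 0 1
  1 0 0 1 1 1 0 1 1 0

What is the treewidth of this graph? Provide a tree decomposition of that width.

Treewidth 3.
Bags: B1 = {e, h, i, j}  B2 = {a, e, h, j}  B3 = {b, e, h, i}  B4 = {b, e, g, h}  B5 = {b, c, e, h}  B6 = {a, d, h, j}  B7 = {a, e, f, j}
Tree: B1–B2, B1–B3, B3–B4, B3–B5, B2–B6, B2–B7

Each bag holds 4 vertices, so the decomposition has width 3, which upper-bounds the treewidth. On the other hand G contains the 4-clique {a, d, h, j}. A clique must lie in a single bag of any decomposition, so no decomposition can have width below 3. Combining the bounds, tw(G) = 3.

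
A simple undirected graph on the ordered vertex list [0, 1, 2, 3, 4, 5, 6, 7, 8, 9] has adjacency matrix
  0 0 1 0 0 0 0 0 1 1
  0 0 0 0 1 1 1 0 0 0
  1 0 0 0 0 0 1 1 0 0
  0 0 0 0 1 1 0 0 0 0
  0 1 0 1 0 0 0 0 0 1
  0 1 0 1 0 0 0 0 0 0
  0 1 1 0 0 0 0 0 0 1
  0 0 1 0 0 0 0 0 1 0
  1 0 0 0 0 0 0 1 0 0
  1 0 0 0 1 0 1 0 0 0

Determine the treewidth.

A width-2 tree decomposition is:
Bags: B1 = {0, 7, 8}  B2 = {0, 2, 7}  B3 = {0, 2, 9}  B4 = {2, 6, 9}  B5 = {4, 6, 9}  B6 = {1, 4, 6}  B7 = {1, 3, 4}  B8 = {1, 3, 5}
Tree: B1–B2, B2–B3, B3–B4, B4–B5, B5–B6, B6–B7, B7–B8
Each bag holds 3 vertices, so the decomposition has width 2, which upper-bounds the treewidth. Since 8–7–2–0–8 is a cycle in G, G is not acyclic. Forests are exactly the graphs of treewidth ≤ 1, so tw(G) ≥ 2. Hence tw(G) = 2 exactly.

2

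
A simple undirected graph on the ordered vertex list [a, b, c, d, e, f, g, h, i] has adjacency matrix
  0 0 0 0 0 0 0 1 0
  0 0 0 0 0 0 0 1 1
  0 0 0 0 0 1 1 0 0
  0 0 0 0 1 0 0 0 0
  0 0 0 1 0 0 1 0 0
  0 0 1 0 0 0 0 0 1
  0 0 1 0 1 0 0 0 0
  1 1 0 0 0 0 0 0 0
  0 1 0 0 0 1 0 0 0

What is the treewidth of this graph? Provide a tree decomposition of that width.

Every bag has size at most 2, so the width is 2 − 1 = 1 and tw(G) ≤ 1. Any graph with an edge has treewidth ≥ 1, and G has the edge d–e. Therefore the treewidth is 1.

Treewidth 1.
One such decomposition:
Bags: B1 = {d, e}  B2 = {e, g}  B3 = {c, g}  B4 = {c, f}  B5 = {f, i}  B6 = {b, i}  B7 = {b, h}  B8 = {a, h}
Tree: B1–B2, B2–B3, B3–B4, B4–B5, B5–B6, B6–B7, B7–B8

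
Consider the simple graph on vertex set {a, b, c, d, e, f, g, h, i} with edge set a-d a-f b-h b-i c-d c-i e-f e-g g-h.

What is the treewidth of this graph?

2

A width-2 tree decomposition is:
Bags: B1 = {e, g, h}  B2 = {b, e, h}  B3 = {b, e, i}  B4 = {c, e, i}  B5 = {c, d, e}  B6 = {a, d, e}  B7 = {a, e, f}
Tree: B1–B2, B2–B3, B3–B4, B4–B5, B5–B6, B6–B7
The largest bag has 3 vertices, giving width 2; this decomposition certifies tw(G) ≤ 2. The edges e–g–h–b–i–c–d–a–f–e form a cycle, so G is not a tree and its treewidth is at least 2. Combining the bounds, tw(G) = 2.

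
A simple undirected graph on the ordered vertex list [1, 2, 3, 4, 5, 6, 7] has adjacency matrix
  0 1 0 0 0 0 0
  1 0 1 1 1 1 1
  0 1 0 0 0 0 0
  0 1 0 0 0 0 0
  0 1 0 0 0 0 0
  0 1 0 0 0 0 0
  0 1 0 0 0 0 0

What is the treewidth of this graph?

A width-1 tree decomposition is:
Bags: B1 = {1, 2}  B2 = {2, 3}  B3 = {2, 7}  B4 = {2, 6}  B5 = {2, 4}  B6 = {2, 5}
Tree: B1–B2, B2–B3, B2–B4, B3–B5, B4–B6
The largest bag has 2 vertices, giving width 1; this decomposition certifies tw(G) ≤ 1. G has an edge, so its treewidth is at least 1. Combining the bounds, tw(G) = 1.

1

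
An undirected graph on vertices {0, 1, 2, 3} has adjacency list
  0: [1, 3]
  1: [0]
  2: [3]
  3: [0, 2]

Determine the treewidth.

1

A width-1 tree decomposition is:
Bags: B1 = {0, 1}  B2 = {0, 3}  B3 = {2, 3}
Tree: B1–B2, B2–B3
Each bag holds 2 vertices, so the decomposition has width 1, which upper-bounds the treewidth. G has an edge, so its treewidth is at least 1. Combining the bounds, tw(G) = 1.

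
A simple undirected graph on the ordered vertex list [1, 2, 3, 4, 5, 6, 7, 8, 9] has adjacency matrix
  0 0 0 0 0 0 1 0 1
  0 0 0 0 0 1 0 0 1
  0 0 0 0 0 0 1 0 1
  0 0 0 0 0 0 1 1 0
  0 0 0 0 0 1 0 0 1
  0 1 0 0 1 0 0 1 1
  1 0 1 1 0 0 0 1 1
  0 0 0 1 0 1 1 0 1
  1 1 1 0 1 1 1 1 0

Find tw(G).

A width-2 tree decomposition is:
Bags: B1 = {5, 6, 9}  B2 = {2, 6, 9}  B3 = {6, 8, 9}  B4 = {7, 8, 9}  B5 = {1, 7, 9}  B6 = {3, 7, 9}  B7 = {4, 7, 8}
Tree: B1–B2, B2–B3, B3–B4, B4–B5, B4–B6, B4–B7
The largest bag has 3 vertices, giving width 2; this decomposition certifies tw(G) ≤ 2. For the lower bound, the 3 vertices {1, 7, 9} are pairwise adjacent, and any tree decomposition puts a clique entirely inside one bag — forcing width ≥ 2. Hence tw(G) = 2 exactly.

2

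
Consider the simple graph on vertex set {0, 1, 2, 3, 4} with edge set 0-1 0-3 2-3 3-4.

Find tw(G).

1

A width-1 tree decomposition is:
Bags: B1 = {0, 3}  B2 = {0, 1}  B3 = {3, 4}  B4 = {2, 3}
Tree: B1–B2, B1–B3, B1–B4
Every bag has size at most 2, so the width is 2 − 1 = 1 and tw(G) ≤ 1. Since G has at least one edge (e.g. 3–0), it is not an edgeless graph, so tw(G) ≥ 1. Hence tw(G) = 1 exactly.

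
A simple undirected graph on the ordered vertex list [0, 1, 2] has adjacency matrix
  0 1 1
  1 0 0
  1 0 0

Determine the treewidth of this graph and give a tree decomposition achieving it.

Every bag has size at most 2, so the width is 2 − 1 = 1 and tw(G) ≤ 1. Since G has at least one edge (e.g. 2–0), it is not an edgeless graph, so tw(G) ≥ 1. The upper and lower bounds meet at 1, so that is the treewidth.

Treewidth 1.
One optimal decomposition is:
Bags: B1 = {0, 2}  B2 = {0, 1}
Tree: B1–B2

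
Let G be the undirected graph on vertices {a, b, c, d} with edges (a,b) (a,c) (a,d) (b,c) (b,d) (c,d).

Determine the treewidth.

3

A width-3 tree decomposition is:
Bags: B1 = {a, b, c, d}
Tree: (single bag)
With just one bag of size 4, the width is 4 − 1 = 3, so tw(G) ≤ 3. For the lower bound, the 4 vertices {a, b, c, d} are pairwise adjacent, and any tree decomposition puts a clique entirely inside one bag — forcing width ≥ 3. Hence tw(G) = 3 exactly.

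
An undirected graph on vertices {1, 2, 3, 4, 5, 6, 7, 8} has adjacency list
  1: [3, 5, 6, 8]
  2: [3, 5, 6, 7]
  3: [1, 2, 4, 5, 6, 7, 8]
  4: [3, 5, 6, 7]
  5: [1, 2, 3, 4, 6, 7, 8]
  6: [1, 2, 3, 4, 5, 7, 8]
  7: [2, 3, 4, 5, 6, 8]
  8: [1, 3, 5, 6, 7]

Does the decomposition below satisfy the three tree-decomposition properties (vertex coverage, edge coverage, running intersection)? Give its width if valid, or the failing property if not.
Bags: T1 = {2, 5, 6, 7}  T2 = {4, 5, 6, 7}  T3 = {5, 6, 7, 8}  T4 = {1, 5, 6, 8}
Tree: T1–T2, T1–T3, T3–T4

A tree decomposition must satisfy three properties: every vertex lies in some bag; for every edge, both endpoints lie together in some bag; and for every vertex, the bags containing it form a connected subtree. Here vertex 3 appears in no bag, so the decomposition is invalid.

No — vertex 3 appears in no bag.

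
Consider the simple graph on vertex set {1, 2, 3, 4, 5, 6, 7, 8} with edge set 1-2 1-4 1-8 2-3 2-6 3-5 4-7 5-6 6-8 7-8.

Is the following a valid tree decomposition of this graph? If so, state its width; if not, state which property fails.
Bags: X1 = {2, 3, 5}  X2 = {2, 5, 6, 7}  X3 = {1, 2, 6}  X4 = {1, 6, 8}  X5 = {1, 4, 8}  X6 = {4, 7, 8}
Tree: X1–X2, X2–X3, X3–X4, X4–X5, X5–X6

A tree decomposition must satisfy three properties: every vertex lies in some bag; for every edge, both endpoints lie together in some bag; and for every vertex, the bags containing it form a connected subtree. Here bags containing vertex 7 are not connected in the tree, so the decomposition is invalid.

No — bags containing vertex 7 are not connected in the tree.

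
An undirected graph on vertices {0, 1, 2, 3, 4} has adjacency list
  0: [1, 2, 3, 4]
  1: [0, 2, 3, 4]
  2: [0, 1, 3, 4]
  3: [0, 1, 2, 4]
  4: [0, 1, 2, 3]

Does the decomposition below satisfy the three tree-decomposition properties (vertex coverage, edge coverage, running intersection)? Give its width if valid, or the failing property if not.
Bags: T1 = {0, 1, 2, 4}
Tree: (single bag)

A tree decomposition must satisfy three properties: every vertex lies in some bag; for every edge, both endpoints lie together in some bag; and for every vertex, the bags containing it form a connected subtree. Here vertex 3 appears in no bag, so the decomposition is invalid.

No — vertex 3 appears in no bag.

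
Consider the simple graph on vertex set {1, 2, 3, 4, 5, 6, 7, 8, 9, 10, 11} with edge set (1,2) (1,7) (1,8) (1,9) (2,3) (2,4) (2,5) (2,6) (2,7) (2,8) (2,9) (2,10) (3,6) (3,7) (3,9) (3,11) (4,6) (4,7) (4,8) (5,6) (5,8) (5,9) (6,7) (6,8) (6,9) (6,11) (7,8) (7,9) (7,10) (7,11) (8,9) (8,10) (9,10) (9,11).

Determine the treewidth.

A width-4 tree decomposition is:
Bags: B1 = {2, 4, 6, 7, 8}  B2 = {2, 6, 7, 8, 9}  B3 = {1, 2, 7, 8, 9}  B4 = {2, 3, 6, 7, 9}  B5 = {3, 6, 7, 9, 11}  B6 = {2, 5, 6, 8, 9}  B7 = {2, 7, 8, 9, 10}
Tree: B1–B2, B2–B3, B2–B4, B4–B5, B2–B6, B2–B7
The largest bag has 5 vertices, giving width 4; this decomposition certifies tw(G) ≤ 4. On the other hand G contains the 5-clique {2, 5, 6, 8, 9}. A clique must lie in a single bag of any decomposition, so no decomposition can have width below 4. Therefore the treewidth is 4.

4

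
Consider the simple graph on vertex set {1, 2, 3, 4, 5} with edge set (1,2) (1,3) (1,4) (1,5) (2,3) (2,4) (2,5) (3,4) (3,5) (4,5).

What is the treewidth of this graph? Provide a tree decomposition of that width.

With just one bag of size 5, the width is 5 − 1 = 4, so tw(G) ≤ 4. On the other hand G contains the 5-clique {1, 2, 3, 4, 5}. A clique must lie in a single bag of any decomposition, so no decomposition can have width below 4. Therefore the treewidth is 4.

Treewidth 4.
One optimal decomposition is:
Bags: B1 = {1, 2, 3, 4, 5}
Tree: (single bag)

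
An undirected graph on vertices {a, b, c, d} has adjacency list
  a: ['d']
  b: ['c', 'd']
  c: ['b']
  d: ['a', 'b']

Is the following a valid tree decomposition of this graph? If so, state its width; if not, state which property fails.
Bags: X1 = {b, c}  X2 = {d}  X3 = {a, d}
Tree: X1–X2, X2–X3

No — edge (b,d) lies in no bag.

A tree decomposition must satisfy three properties: every vertex lies in some bag; for every edge, both endpoints lie together in some bag; and for every vertex, the bags containing it form a connected subtree. Here edge (b,d) lies in no bag, so the decomposition is invalid.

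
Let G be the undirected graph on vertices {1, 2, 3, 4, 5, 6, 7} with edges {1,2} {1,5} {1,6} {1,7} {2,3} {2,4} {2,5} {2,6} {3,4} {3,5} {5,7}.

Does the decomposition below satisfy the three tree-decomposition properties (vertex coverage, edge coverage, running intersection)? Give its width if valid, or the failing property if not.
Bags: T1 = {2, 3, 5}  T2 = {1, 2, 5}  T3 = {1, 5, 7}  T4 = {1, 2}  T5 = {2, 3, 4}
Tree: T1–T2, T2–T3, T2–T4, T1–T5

A tree decomposition must satisfy three properties: every vertex lies in some bag; for every edge, both endpoints lie together in some bag; and for every vertex, the bags containing it form a connected subtree. Here vertex 6 appears in no bag, so the decomposition is invalid.

No — vertex 6 appears in no bag.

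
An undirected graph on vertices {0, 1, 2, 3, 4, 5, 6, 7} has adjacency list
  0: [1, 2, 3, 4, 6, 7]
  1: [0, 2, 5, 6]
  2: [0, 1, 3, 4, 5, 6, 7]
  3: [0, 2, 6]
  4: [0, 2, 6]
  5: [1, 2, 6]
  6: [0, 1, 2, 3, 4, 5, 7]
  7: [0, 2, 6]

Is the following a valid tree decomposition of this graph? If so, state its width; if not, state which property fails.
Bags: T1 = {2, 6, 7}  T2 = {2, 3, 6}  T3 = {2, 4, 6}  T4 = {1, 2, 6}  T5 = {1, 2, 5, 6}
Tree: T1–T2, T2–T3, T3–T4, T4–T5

No — vertex 0 appears in no bag.

A tree decomposition must satisfy three properties: every vertex lies in some bag; for every edge, both endpoints lie together in some bag; and for every vertex, the bags containing it form a connected subtree. Here vertex 0 appears in no bag, so the decomposition is invalid.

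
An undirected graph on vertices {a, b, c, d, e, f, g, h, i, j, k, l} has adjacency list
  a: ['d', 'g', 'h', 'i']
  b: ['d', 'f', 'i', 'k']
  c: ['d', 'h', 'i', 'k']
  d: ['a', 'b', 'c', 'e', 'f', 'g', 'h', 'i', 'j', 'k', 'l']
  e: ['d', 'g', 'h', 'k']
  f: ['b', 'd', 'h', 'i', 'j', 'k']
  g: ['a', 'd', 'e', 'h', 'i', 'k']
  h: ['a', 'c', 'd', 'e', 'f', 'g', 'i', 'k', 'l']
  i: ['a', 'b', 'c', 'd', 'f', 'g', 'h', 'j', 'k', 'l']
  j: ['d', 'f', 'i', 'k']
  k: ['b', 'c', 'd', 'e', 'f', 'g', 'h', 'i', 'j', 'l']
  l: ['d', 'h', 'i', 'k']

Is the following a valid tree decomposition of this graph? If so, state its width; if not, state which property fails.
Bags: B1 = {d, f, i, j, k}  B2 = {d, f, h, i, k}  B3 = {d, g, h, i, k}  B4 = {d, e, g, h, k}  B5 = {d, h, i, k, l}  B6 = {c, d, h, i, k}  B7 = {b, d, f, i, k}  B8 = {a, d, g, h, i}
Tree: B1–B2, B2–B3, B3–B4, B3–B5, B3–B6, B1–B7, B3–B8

Vertex coverage: the bags together contain {a, b, c, d, e, f, g, h, i, j, k, l}, the full vertex set. Edge coverage: each edge of G has both endpoints in at least one bag. Running intersection: for every vertex, the bags containing it form a connected subtree. All three properties hold, so this is a valid tree decomposition of width max|bag| − 1 = 4, and hence tw(G) ≤ 4.

Yes; width 4.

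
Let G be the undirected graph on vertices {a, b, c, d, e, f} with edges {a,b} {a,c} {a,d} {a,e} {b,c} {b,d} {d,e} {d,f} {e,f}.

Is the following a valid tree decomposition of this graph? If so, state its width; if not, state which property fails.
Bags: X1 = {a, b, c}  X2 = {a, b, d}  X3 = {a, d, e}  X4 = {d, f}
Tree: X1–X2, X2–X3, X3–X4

No — edge (e,f) lies in no bag.

A tree decomposition must satisfy three properties: every vertex lies in some bag; for every edge, both endpoints lie together in some bag; and for every vertex, the bags containing it form a connected subtree. Here edge (e,f) lies in no bag, so the decomposition is invalid.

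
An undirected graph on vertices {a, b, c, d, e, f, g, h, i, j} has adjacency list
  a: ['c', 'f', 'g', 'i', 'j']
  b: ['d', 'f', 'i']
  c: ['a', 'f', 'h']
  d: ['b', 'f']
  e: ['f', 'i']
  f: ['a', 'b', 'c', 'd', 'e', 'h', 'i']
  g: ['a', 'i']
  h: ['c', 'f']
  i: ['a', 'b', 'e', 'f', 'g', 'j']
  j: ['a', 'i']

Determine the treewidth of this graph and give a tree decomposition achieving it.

Treewidth 2.
Bags: B1 = {a, c, f}  B2 = {a, f, i}  B3 = {e, f, i}  B4 = {b, f, i}  B5 = {b, d, f}  B6 = {a, i, j}  B7 = {a, g, i}  B8 = {c, f, h}
Tree: B1–B2, B2–B3, B3–B4, B4–B5, B2–B6, B6–B7, B1–B8

Every bag has size at most 3, so the width is 3 − 1 = 2 and tw(G) ≤ 2. For the lower bound, the 3 vertices {a, g, i} are pairwise adjacent, and any tree decomposition puts a clique entirely inside one bag — forcing width ≥ 2. Hence tw(G) = 2 exactly.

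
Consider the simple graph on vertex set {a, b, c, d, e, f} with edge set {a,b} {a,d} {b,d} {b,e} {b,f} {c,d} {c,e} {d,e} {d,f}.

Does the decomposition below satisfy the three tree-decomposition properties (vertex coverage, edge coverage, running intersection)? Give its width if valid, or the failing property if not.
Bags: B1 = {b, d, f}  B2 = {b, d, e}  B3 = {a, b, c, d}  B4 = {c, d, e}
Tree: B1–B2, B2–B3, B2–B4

A tree decomposition must satisfy three properties: every vertex lies in some bag; for every edge, both endpoints lie together in some bag; and for every vertex, the bags containing it form a connected subtree. Here bags containing vertex c are not connected in the tree, so the decomposition is invalid.

No — bags containing vertex c are not connected in the tree.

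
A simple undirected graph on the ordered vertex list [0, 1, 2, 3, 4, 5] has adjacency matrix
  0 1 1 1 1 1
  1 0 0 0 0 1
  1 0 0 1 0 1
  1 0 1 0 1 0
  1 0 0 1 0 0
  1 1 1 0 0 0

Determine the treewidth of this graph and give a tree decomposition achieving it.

The largest bag has 3 vertices, giving width 2; this decomposition certifies tw(G) ≤ 2. On the other hand G contains the 3-clique {0, 1, 5}. A clique must lie in a single bag of any decomposition, so no decomposition can have width below 2. Hence tw(G) = 2 exactly.

Treewidth 2.
One such decomposition:
Bags: B1 = {0, 2, 3}  B2 = {0, 3, 4}  B3 = {0, 2, 5}  B4 = {0, 1, 5}
Tree: B1–B2, B1–B3, B3–B4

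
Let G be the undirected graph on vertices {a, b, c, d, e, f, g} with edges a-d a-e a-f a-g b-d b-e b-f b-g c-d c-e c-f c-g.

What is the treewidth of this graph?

A width-3 tree decomposition is:
Bags: B1 = {a, b, c, g}  B2 = {a, b, c, d}  B3 = {a, b, c, e}  B4 = {a, b, c, f}
Tree: B1–B2, B2–B3, B3–B4
Every bag has size at most 4, so the width is 4 − 1 = 3 and tw(G) ≤ 3. For the lower bound: the 4 vertex sets {c,g}, {b,d}, {a}, {e} are disjoint, each induces a connected subgraph, and every pair is joined by at least one edge of G. Contracting each set to a single vertex therefore yields K_{4} as a minor, and since treewidth is minor-monotone, tw(G) ≥ tw(K_{4}) = 3. Combining the bounds, tw(G) = 3.

3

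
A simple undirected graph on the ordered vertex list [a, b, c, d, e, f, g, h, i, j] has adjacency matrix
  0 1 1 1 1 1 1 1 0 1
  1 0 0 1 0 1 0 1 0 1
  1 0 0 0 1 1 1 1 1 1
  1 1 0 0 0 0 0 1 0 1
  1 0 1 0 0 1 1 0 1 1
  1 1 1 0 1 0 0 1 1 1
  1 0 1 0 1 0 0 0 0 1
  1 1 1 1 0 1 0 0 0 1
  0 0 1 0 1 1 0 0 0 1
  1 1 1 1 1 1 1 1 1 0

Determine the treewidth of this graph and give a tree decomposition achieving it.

The largest bag has 5 vertices, giving width 4; this decomposition certifies tw(G) ≤ 4. On the other hand G contains the 5-clique {a, b, d, h, j}. A clique must lie in a single bag of any decomposition, so no decomposition can have width below 4. Combining the bounds, tw(G) = 4.

Treewidth 4.
One such decomposition:
Bags: B1 = {a, c, e, f, j}  B2 = {a, c, f, h, j}  B3 = {a, c, e, g, j}  B4 = {a, b, f, h, j}  B5 = {c, e, f, i, j}  B6 = {a, b, d, h, j}
Tree: B1–B2, B1–B3, B2–B4, B1–B5, B4–B6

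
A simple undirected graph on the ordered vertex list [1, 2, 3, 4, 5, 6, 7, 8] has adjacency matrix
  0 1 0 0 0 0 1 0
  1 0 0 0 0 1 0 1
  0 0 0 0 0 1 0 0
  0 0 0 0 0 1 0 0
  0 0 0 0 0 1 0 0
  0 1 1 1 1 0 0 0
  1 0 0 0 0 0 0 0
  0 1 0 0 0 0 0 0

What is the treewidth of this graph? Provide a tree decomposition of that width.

Treewidth 1.
One optimal decomposition is:
Bags: B1 = {1, 2}  B2 = {2, 8}  B3 = {2, 6}  B4 = {5, 6}  B5 = {3, 6}  B6 = {4, 6}  B7 = {1, 7}
Tree: B1–B2, B2–B3, B3–B4, B3–B5, B5–B6, B1–B7

Every bag has size at most 2, so the width is 2 − 1 = 1 and tw(G) ≤ 1. G has an edge, so its treewidth is at least 1. Combining the bounds, tw(G) = 1.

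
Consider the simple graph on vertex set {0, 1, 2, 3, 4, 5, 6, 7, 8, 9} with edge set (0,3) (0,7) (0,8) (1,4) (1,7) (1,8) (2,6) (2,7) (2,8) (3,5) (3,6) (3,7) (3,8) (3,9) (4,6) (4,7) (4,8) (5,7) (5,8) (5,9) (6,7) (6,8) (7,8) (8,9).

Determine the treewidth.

A width-3 tree decomposition is:
Bags: B1 = {3, 6, 7, 8}  B2 = {2, 6, 7, 8}  B3 = {3, 5, 7, 8}  B4 = {3, 5, 8, 9}  B5 = {0, 3, 7, 8}  B6 = {4, 6, 7, 8}  B7 = {1, 4, 7, 8}
Tree: B1–B2, B1–B3, B3–B4, B1–B5, B1–B6, B6–B7
Each bag holds 4 vertices, so the decomposition has width 3, which upper-bounds the treewidth. Conversely, {3, 5, 8, 9} is a clique of size 4, and the vertices of any clique must share a bag in every tree decomposition; so some bag has ≥ 4 vertices and tw(G) ≥ 3. Combining the bounds, tw(G) = 3.

3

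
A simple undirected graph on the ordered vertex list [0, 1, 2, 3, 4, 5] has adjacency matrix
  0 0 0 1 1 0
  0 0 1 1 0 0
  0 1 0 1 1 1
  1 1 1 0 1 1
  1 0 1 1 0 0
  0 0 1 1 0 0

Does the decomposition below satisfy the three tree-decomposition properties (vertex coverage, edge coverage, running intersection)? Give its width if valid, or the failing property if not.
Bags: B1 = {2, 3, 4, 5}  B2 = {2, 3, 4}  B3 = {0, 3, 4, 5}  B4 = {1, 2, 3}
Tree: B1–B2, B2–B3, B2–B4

A tree decomposition must satisfy three properties: every vertex lies in some bag; for every edge, both endpoints lie together in some bag; and for every vertex, the bags containing it form a connected subtree. Here bags containing vertex 5 are not connected in the tree, so the decomposition is invalid.

No — bags containing vertex 5 are not connected in the tree.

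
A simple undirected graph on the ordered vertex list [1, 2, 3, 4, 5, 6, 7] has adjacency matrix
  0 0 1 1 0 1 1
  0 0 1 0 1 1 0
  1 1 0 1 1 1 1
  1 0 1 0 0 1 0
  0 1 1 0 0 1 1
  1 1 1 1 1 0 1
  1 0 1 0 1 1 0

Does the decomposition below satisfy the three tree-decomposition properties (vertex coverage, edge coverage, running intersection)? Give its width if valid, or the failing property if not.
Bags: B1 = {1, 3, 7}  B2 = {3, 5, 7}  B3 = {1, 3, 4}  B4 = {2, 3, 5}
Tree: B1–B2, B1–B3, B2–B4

A tree decomposition must satisfy three properties: every vertex lies in some bag; for every edge, both endpoints lie together in some bag; and for every vertex, the bags containing it form a connected subtree. Here vertex 6 appears in no bag, so the decomposition is invalid.

No — vertex 6 appears in no bag.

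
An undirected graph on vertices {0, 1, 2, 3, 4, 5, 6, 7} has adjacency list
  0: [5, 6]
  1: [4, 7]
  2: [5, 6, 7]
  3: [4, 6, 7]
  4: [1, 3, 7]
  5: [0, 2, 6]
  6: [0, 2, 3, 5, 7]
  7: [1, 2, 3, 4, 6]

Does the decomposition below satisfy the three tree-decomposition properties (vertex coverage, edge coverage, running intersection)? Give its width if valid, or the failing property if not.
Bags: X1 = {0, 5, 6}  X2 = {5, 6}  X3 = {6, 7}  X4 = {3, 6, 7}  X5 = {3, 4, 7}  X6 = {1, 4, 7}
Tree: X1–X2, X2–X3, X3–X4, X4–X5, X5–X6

No — vertex 2 appears in no bag.

A tree decomposition must satisfy three properties: every vertex lies in some bag; for every edge, both endpoints lie together in some bag; and for every vertex, the bags containing it form a connected subtree. Here vertex 2 appears in no bag, so the decomposition is invalid.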